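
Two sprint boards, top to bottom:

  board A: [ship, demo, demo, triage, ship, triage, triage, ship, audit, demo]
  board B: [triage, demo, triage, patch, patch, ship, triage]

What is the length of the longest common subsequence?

4

Pick demo [3,2] → triage [4,3] → ship [5,6] → triage [7,7]; all 4 tasks appear in both, in order. Since dp[10][7] = 4, nothing longer is possible.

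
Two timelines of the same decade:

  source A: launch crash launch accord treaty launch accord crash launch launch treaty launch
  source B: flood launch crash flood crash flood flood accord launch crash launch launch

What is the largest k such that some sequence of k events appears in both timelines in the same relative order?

7

Match launch at source A[1]=source B[2]; then crash at source A[2]=source B[5]; then accord at source A[4]=source B[8]; then launch at source A[6]=source B[9]; then crash at source A[8]=source B[10]; then launch at source A[10]=source B[11]; then launch at source A[12]=source B[12] — 7 events in the same relative order in both. The LCS DP gives dp[12][12] = 7, so this is optimal.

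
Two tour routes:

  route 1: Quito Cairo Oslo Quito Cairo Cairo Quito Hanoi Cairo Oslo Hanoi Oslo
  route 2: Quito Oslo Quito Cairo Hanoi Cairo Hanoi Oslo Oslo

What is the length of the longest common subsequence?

8

Taking Quito at route 1[1]=route 2[1], then Oslo at route 1[3]=route 2[2], then Quito at route 1[4]=route 2[3], then Cairo at route 1[5]=route 2[4], then Cairo at route 1[6]=route 2[6], then Hanoi at route 1[8]=route 2[7], then Oslo at route 1[10]=route 2[8], then Oslo at route 1[12]=route 2[9] gives a common subsequence of length 8. Since dp[12][9] = 8, nothing longer is possible.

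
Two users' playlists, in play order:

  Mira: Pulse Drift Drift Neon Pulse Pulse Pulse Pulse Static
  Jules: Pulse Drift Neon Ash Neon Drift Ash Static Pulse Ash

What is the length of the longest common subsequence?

One common subsequence of length 4: Pulse at Mira[1]=Jules[1], then Drift at Mira[2]=Jules[2], then Drift at Mira[3]=Jules[6], then Pulse at Mira[5]=Jules[9]. The LCS DP gives dp[9][10] = 4, so this is optimal.

4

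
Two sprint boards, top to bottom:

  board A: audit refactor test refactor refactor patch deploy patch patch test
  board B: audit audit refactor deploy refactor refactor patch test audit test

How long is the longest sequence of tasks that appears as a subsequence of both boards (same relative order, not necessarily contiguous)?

6

One common subsequence of length 6: audit (board A #1, board B #2); then refactor (board A #2, board B #3); then refactor (board A #4, board B #5); then refactor (board A #5, board B #6); then patch (board A #6, board B #7); then test (board A #10, board B #10). dp[10][10] = 6 confirms this is the maximum.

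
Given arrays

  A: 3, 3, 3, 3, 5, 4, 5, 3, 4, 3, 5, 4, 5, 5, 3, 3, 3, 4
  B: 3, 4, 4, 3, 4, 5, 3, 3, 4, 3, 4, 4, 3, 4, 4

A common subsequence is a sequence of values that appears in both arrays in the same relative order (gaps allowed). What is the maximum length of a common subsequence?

Pick 3 at A[1]=B[1]; then 3 at A[2]=B[4]; then 3 at A[3]=B[7]; then 3 at A[4]=B[8]; then 4 at A[6]=B[9]; then 3 at A[8]=B[10]; then 4 at A[9]=B[12]; then 3 at A[10]=B[13]; then 4 at A[12]=B[14]; then 4 at A[18]=B[15]; all 10 values appear in both, in order, and the DP table's final entry dp[18][15] is also 10, so no common subsequence is longer.

10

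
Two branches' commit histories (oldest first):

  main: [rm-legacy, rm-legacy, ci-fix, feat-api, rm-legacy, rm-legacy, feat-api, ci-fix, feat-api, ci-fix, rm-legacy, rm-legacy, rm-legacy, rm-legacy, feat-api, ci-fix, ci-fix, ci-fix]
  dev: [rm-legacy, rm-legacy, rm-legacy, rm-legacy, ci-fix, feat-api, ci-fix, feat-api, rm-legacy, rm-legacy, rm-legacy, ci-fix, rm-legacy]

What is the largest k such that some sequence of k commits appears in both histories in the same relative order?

One common subsequence of length 11: rm-legacy (main #1, dev #1), then rm-legacy (main #2, dev #2), then rm-legacy (main #5, dev #3), then rm-legacy (main #6, dev #4), then feat-api (main #7, dev #6), then ci-fix (main #8, dev #7), then feat-api (main #9, dev #8), then rm-legacy (main #11, dev #9), then rm-legacy (main #12, dev #10), then rm-legacy (main #13, dev #11), then rm-legacy (main #14, dev #13). dp[18][13] = 11 confirms this is the maximum.

11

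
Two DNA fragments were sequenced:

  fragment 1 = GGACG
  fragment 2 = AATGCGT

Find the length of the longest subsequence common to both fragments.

3

One common subsequence of length 3: G (fragment 1 #2, fragment 2 #4) → C (fragment 1 #4, fragment 2 #5) → G (fragment 1 #5, fragment 2 #6), and the DP table's final entry dp[5][7] is also 3, so no common subsequence is longer.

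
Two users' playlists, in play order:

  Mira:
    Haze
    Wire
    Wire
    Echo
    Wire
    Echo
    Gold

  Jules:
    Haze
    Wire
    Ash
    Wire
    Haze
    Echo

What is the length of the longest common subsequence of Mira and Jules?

4

Match Haze (Mira #1, Jules #1); then Wire (Mira #2, Jules #2); then Wire (Mira #3, Jules #4); then Echo (Mira #6, Jules #6) — 4 songs in the same relative order in both. dp[7][6] = 4 confirms this is the maximum.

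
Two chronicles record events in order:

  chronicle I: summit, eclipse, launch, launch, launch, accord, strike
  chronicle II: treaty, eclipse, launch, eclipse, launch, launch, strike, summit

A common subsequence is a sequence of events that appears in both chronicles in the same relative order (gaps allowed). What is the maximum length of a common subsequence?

5

Pick eclipse [2,2], then launch [3,3], then launch [4,5], then launch [5,6], then strike [7,7]; all 5 events appear in both, in order. dp[7][8] = 5 confirms this is the maximum.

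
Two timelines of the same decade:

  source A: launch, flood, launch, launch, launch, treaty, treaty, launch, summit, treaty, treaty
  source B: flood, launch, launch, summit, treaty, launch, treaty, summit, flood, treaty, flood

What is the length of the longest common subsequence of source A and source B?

Match flood at source A[2]=source B[1] → launch at source A[3]=source B[2] → launch at source A[4]=source B[3] → launch at source A[5]=source B[6] → treaty at source A[7]=source B[7] → summit at source A[9]=source B[8] → treaty at source A[10]=source B[10] — 7 events in the same relative order in both. Since dp[11][11] = 7, nothing longer is possible.

7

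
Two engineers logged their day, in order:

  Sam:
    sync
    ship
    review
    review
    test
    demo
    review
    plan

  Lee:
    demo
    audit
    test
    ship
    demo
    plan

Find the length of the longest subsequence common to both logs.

3

One common subsequence of length 3: ship [2,4], then demo [6,5], then plan [8,6]. The LCS DP gives dp[8][6] = 3, so this is optimal.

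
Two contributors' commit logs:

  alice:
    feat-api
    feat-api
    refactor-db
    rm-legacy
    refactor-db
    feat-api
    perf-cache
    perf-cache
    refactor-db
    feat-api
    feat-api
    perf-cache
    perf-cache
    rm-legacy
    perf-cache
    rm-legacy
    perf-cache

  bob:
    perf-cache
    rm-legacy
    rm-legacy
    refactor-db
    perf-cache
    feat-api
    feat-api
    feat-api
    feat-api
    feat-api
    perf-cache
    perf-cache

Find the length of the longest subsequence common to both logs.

7

Pick feat-api [1,6] → feat-api [2,7] → feat-api [6,8] → feat-api [10,9] → feat-api [11,10] → perf-cache [15,11] → perf-cache [17,12]; all 7 commits appear in both, in order. dp[17][12] = 7 confirms this is the maximum.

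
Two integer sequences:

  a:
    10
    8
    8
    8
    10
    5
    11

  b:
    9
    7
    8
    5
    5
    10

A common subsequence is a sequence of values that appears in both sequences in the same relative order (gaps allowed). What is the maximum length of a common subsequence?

2

Pick 8 at a[2]=b[3], then 10 at a[5]=b[6]; all 2 values appear in both, in order. The LCS DP gives dp[7][6] = 2, so this is optimal.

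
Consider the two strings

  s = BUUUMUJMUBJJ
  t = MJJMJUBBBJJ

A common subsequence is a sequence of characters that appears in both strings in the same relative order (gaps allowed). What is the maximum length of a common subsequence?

7

Let dp[i][j] be the LCS length of the first i characters of s and the first j characters of t. dp[i][j] = dp[i-1][j-1]+1 when the i-th and j-th characters match, else max(dp[i-1][j], dp[i][j-1]).
    ·  M  J  J  M  J  U  B  B  B  J  J
 ·  0  0  0  0  0  0  0  0  0  0  0  0
 B  0  0  0  0  0  0  0  1  1  1  1  1
 U  0  0  0  0  0  0  1  1  1  1  1  1
 U  0  0  0  0  0  0  1  1  1  1  1  1
 U  0  0  0  0  0  0  1  1  1  1  1  1
 M  0  1  1  1  1  1  1  1  1  1  1  1
 U  0  1  1  1  1  1  2  2  2  2  2  2
 J  0  1  2  2  2  2  2  2  2  2  3  3
 M  0  1  2  2  3  3  3  3  3  3  3  3
 U  0  1  2  2  3  3  4  4  4  4  4  4
 B  0  1  2  2  3  3  4  5  5  5  5  5
 J  0  1  2  3  3  4  4  5  5  5  6  6
 J  0  1  2  3  3  4  4  5  5  5  6  7
dp[12][11] = 7. One LCS (by backtracking along matches): MJMUBJJ.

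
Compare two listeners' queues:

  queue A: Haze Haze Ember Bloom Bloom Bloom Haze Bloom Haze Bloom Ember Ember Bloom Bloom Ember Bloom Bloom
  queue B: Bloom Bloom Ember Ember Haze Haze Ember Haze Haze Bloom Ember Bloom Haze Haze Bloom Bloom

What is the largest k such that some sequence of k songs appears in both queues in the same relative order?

Pick Haze (queue A #1, queue B #5), then Haze (queue A #2, queue B #6), then Ember (queue A #3, queue B #7), then Haze (queue A #7, queue B #8), then Haze (queue A #9, queue B #9), then Bloom (queue A #10, queue B #10), then Ember (queue A #12, queue B #11), then Bloom (queue A #13, queue B #12), then Bloom (queue A #16, queue B #15), then Bloom (queue A #17, queue B #16); all 10 songs appear in both, in order, and the DP table's final entry dp[17][16] is also 10, so no common subsequence is longer.

10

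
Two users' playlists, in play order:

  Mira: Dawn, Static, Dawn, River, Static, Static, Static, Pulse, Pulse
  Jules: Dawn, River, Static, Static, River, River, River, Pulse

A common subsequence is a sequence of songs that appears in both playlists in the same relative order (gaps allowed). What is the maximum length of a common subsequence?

Match Dawn [3,1], River [4,2], Static [5,3], Static [6,4], Pulse [9,8] — 5 songs in the same relative order in both. dp[9][8] = 5 confirms this is the maximum.

5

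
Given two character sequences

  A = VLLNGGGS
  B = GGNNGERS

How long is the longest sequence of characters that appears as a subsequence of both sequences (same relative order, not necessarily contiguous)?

Match G [5,1] → G [6,2] → G [7,5] → S [8,8] — 4 characters in the same relative order in both, and the DP table's final entry dp[8][8] is also 4, so no common subsequence is longer.

4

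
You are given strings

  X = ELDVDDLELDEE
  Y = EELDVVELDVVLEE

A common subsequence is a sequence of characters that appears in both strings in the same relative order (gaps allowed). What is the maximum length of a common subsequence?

9

One common subsequence of length 9: E (X #1, Y #2), L (X #2, Y #3), D (X #3, Y #4), V (X #4, Y #6), E (X #8, Y #7), L (X #9, Y #8), D (X #10, Y #9), E (X #11, Y #13), E (X #12, Y #14). Since dp[12][14] = 9, nothing longer is possible.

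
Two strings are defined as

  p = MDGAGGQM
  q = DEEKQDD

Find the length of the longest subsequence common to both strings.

2

Let dp[i][j] be the LCS length of the first i characters of p and the first j characters of q. dp[i][j] = dp[i-1][j-1]+1 when the i-th and j-th characters match, else max(dp[i-1][j], dp[i][j-1]).
    ·  D  E  E  K  Q  D  D
 ·  0  0  0  0  0  0  0  0
 M  0  0  0  0  0  0  0  0
 D  0  1  1  1  1  1  1  1
 G  0  1  1  1  1  1  1  1
 A  0  1  1  1  1  1  1  1
 G  0  1  1  1  1  1  1  1
 G  0  1  1  1  1  1  1  1
 Q  0  1  1  1  1  2  2  2
 M  0  1  1  1  1  2  2  2
dp[8][7] = 2. One LCS (by backtracking along matches): DQ.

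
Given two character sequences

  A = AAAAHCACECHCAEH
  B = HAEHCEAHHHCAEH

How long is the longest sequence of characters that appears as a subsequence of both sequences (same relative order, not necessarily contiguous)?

Pick A at A[1]=B[2]; then H at A[5]=B[4]; then C at A[6]=B[5]; then A at A[7]=B[7]; then H at A[11]=B[10]; then C at A[12]=B[11]; then A at A[13]=B[12]; then E at A[14]=B[13]; then H at A[15]=B[14]; all 9 characters appear in both, in order. dp[15][14] = 9 confirms this is the maximum.

9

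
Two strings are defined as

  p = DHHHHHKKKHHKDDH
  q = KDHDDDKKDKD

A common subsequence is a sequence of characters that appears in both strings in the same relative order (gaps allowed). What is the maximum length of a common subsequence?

6

One common subsequence of length 6: D [1,2], H [2,3], K [7,7], K [8,8], K [12,10], D [14,11]. dp[15][11] = 6 confirms this is the maximum.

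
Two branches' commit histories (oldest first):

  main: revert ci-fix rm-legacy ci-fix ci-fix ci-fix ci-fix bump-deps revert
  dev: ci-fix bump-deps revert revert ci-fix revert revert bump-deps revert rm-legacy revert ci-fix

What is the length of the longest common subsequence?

Taking revert [1,4] → ci-fix [2,5] → rm-legacy [3,10] → ci-fix [7,12] gives a common subsequence of length 4. dp[9][12] = 4 confirms this is the maximum.

4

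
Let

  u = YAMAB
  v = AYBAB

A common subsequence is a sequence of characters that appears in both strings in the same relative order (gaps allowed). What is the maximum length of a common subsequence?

Match Y (u #1, v #2), A (u #4, v #4), B (u #5, v #5) — 3 characters in the same relative order in both. The LCS DP gives dp[5][5] = 3, so this is optimal.

3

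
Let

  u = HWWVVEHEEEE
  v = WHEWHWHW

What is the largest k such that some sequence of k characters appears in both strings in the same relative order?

4

Let dp[i][j] be the LCS length of the first i characters of u and the first j characters of v. dp[i][j] = dp[i-1][j-1]+1 when the i-th and j-th characters match, else max(dp[i-1][j], dp[i][j-1]).
    ·  W  H  E  W  H  W  H  W
 ·  0  0  0  0  0  0  0  0  0
 H  0  0  1  1  1  1  1  1  1
 W  0  1  1  1  2  2  2  2  2
 W  0  1  1  1  2  2  3  3  3
 V  0  1  1  1  2  2  3  3  3
 V  0  1  1  1  2  2  3  3  3
 E  0  1  1  2  2  2  3  3  3
 H  0  1  2  2  2  3  3  4  4
 E  0  1  2  3  3  3  3  4  4
 E  0  1  2  3  3  3  3  4  4
 E  0  1  2  3  3  3  3  4  4
 E  0  1  2  3  3  3  3  4  4
dp[11][8] = 4. One LCS (by backtracking along matches): HWWH.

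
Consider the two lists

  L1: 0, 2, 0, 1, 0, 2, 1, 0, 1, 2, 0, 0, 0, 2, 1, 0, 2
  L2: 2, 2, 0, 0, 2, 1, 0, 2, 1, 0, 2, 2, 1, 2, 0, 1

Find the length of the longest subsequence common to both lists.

11

One common subsequence of length 11: 0 at L1[1]=L2[4] → 2 at L1[2]=L2[5] → 1 at L1[4]=L2[6] → 0 at L1[5]=L2[7] → 2 at L1[6]=L2[8] → 1 at L1[7]=L2[9] → 0 at L1[8]=L2[10] → 1 at L1[9]=L2[13] → 2 at L1[10]=L2[14] → 0 at L1[13]=L2[15] → 1 at L1[15]=L2[16]. dp[17][16] = 11 confirms this is the maximum.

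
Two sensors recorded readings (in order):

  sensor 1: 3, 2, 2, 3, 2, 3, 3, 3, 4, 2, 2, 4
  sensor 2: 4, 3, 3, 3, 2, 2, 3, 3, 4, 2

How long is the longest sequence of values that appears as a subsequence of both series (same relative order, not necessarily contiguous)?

Pick 3 (sensor 1 #1, sensor 2 #4); then 2 (sensor 1 #3, sensor 2 #5); then 2 (sensor 1 #5, sensor 2 #6); then 3 (sensor 1 #7, sensor 2 #7); then 3 (sensor 1 #8, sensor 2 #8); then 4 (sensor 1 #9, sensor 2 #9); then 2 (sensor 1 #11, sensor 2 #10); all 7 values appear in both, in order. The LCS DP gives dp[12][10] = 7, so this is optimal.

7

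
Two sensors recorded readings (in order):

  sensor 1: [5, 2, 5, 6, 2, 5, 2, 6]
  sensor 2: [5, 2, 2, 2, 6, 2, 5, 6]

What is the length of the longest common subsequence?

6

Taking 5 at sensor 1[1]=sensor 2[1] → 2 at sensor 1[2]=sensor 2[4] → 6 at sensor 1[4]=sensor 2[5] → 2 at sensor 1[5]=sensor 2[6] → 5 at sensor 1[6]=sensor 2[7] → 6 at sensor 1[8]=sensor 2[8] gives a common subsequence of length 6. Since dp[8][8] = 6, nothing longer is possible.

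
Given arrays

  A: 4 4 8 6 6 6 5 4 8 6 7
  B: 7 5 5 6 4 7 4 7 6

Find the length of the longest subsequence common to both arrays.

Let dp[i][j] be the LCS length of the first i values of A and the first j values of B. dp[i][j] = dp[i-1][j-1]+1 when the i-th and j-th values match, else max(dp[i-1][j], dp[i][j-1]).
    ·  7  5  5  6  4  7  4  7  6
 ·  0  0  0  0  0  0  0  0  0  0
 4  0  0  0  0  0  1  1  1  1  1
 4  0  0  0  0  0  1  1  2  2  2
 8  0  0  0  0  0  1  1  2  2  2
 6  0  0  0  0  1  1  1  2  2  3
 6  0  0  0  0  1  1  1  2  2  3
 6  0  0  0  0  1  1  1  2  2  3
 5  0  0  1  1  1  1  1  2  2  3
 4  0  0  1  1  1  2  2  2  2  3
 8  0  0  1  1  1  2  2  2  2  3
 6  0  0  1  1  2  2  2  2  2  3
 7  0  1  1  1  2  2  3  3  3  3
dp[11][9] = 3. One LCS (by backtracking along matches): 4, 4, 6.

3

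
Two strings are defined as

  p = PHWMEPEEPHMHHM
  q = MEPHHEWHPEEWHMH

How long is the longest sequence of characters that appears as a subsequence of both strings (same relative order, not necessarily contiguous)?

Pick P at p[1]=q[3] → H at p[2]=q[5] → W at p[3]=q[7] → P at p[6]=q[9] → E at p[7]=q[10] → E at p[8]=q[11] → H at p[10]=q[13] → M at p[11]=q[14] → H at p[13]=q[15]; all 9 characters appear in both, in order, and the DP table's final entry dp[14][15] is also 9, so no common subsequence is longer.

9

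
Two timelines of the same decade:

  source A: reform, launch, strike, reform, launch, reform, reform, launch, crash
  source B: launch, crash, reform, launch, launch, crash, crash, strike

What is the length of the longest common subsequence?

Match launch [2,1], reform [4,3], launch [5,4], launch [8,5], crash [9,7] — 5 events in the same relative order in both. Since dp[9][8] = 5, nothing longer is possible.

5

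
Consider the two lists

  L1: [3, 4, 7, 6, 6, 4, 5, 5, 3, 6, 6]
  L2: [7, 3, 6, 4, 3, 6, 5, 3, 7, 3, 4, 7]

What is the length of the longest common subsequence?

Pick 3 (L1 #1, L2 #2) → 4 (L1 #2, L2 #4) → 6 (L1 #5, L2 #6) → 5 (L1 #7, L2 #7) → 3 (L1 #9, L2 #10); all 5 values appear in both, in order. Since dp[11][12] = 5, nothing longer is possible.

5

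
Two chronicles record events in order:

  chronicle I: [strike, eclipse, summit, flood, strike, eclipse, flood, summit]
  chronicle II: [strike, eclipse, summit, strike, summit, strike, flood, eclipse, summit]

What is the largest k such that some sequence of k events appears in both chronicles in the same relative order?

6

Taking strike (chronicle I #1, chronicle II #1) → eclipse (chronicle I #2, chronicle II #2) → summit (chronicle I #3, chronicle II #5) → flood (chronicle I #4, chronicle II #7) → eclipse (chronicle I #6, chronicle II #8) → summit (chronicle I #8, chronicle II #9) gives a common subsequence of length 6. The LCS DP gives dp[8][9] = 6, so this is optimal.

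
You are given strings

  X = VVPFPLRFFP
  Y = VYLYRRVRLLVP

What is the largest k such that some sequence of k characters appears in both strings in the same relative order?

4

Match V (X #1, Y #1) → V (X #2, Y #7) → L (X #6, Y #10) → P (X #10, Y #12) — 4 characters in the same relative order in both. The LCS DP gives dp[10][12] = 4, so this is optimal.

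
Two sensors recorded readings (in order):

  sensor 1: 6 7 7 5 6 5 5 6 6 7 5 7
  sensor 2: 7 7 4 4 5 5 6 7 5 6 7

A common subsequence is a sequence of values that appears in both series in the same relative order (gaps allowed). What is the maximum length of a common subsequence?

Taking 7 at sensor 1[2]=sensor 2[1], then 7 at sensor 1[3]=sensor 2[2], then 5 at sensor 1[6]=sensor 2[5], then 5 at sensor 1[7]=sensor 2[6], then 6 at sensor 1[9]=sensor 2[7], then 7 at sensor 1[10]=sensor 2[8], then 5 at sensor 1[11]=sensor 2[9], then 7 at sensor 1[12]=sensor 2[11] gives a common subsequence of length 8. The LCS DP gives dp[12][11] = 8, so this is optimal.

8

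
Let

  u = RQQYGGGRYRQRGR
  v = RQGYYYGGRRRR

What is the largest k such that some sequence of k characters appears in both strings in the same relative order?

One common subsequence of length 9: R [1,1]; then Q [2,2]; then Y [4,6]; then G [6,7]; then G [7,8]; then R [8,9]; then R [10,10]; then R [12,11]; then R [14,12], and the DP table's final entry dp[14][12] is also 9, so no common subsequence is longer.

9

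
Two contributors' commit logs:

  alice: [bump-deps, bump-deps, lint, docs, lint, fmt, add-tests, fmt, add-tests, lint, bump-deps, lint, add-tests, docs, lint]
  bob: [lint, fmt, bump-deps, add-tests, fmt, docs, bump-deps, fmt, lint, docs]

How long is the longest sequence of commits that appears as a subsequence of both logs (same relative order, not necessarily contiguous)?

7

Pick lint (alice #5, bob #1); then fmt (alice #6, bob #2); then add-tests (alice #7, bob #4); then fmt (alice #8, bob #5); then bump-deps (alice #11, bob #7); then lint (alice #12, bob #9); then docs (alice #14, bob #10); all 7 commits appear in both, in order. Since dp[15][10] = 7, nothing longer is possible.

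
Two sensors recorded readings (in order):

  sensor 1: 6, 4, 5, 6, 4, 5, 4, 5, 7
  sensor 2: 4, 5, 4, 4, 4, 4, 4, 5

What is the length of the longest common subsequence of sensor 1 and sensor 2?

Taking 4 [2,1], 5 [3,2], 4 [5,6], 4 [7,7], 5 [8,8] gives a common subsequence of length 5, and the DP table's final entry dp[9][8] is also 5, so no common subsequence is longer.

5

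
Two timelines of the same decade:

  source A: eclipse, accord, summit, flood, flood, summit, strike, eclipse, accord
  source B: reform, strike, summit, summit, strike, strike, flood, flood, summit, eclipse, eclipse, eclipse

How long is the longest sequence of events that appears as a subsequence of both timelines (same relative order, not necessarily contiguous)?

Pick summit [3,4], flood [4,7], flood [5,8], summit [6,9], eclipse [8,12]; all 5 events appear in both, in order. Since dp[9][12] = 5, nothing longer is possible.

5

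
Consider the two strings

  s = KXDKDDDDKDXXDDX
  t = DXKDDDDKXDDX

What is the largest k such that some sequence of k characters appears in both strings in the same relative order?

11

Taking X at s[2]=t[2], then K at s[4]=t[3], then D at s[5]=t[4], then D at s[6]=t[5], then D at s[7]=t[6], then D at s[8]=t[7], then K at s[9]=t[8], then X at s[12]=t[9], then D at s[13]=t[10], then D at s[14]=t[11], then X at s[15]=t[12] gives a common subsequence of length 11. Since dp[15][12] = 11, nothing longer is possible.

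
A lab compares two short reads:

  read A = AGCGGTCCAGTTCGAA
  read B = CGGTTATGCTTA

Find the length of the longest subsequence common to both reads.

9

Taking C [3,1], G [4,2], G [5,3], T [6,5], A [9,6], G [10,8], T [11,10], T [12,11], A [16,12] gives a common subsequence of length 9. Since dp[16][12] = 9, nothing longer is possible.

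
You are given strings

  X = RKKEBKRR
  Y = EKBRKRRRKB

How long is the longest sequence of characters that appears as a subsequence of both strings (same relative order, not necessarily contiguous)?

Taking K [3,2]; then B [5,3]; then K [6,5]; then R [7,7]; then R [8,8] gives a common subsequence of length 5. Since dp[8][10] = 5, nothing longer is possible.

5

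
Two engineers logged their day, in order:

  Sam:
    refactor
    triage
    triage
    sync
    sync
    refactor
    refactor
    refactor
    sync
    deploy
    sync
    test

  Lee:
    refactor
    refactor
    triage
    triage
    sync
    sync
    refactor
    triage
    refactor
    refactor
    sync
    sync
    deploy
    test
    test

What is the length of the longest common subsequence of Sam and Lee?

11

Match refactor at Sam[1]=Lee[2]; then triage at Sam[2]=Lee[3]; then triage at Sam[3]=Lee[4]; then sync at Sam[4]=Lee[5]; then sync at Sam[5]=Lee[6]; then refactor at Sam[6]=Lee[7]; then refactor at Sam[7]=Lee[9]; then refactor at Sam[8]=Lee[10]; then sync at Sam[9]=Lee[12]; then deploy at Sam[10]=Lee[13]; then test at Sam[12]=Lee[15] — 11 tasks in the same relative order in both, and the DP table's final entry dp[12][15] is also 11, so no common subsequence is longer.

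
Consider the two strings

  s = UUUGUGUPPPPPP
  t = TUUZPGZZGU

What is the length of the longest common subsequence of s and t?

5

Match U (s #1, t #2) → U (s #2, t #3) → G (s #4, t #6) → G (s #6, t #9) → U (s #7, t #10) — 5 characters in the same relative order in both, and the DP table's final entry dp[13][10] is also 5, so no common subsequence is longer.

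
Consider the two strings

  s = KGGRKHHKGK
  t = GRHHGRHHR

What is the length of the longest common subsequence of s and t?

5

Let dp[i][j] be the LCS length of the first i characters of s and the first j characters of t. dp[i][j] = dp[i-1][j-1]+1 when the i-th and j-th characters match, else max(dp[i-1][j], dp[i][j-1]).
    ·  G  R  H  H  G  R  H  H  R
 ·  0  0  0  0  0  0  0  0  0  0
 K  0  0  0  0  0  0  0  0  0  0
 G  0  1  1  1  1  1  1  1  1  1
 G  0  1  1  1  1  2  2  2  2  2
 R  0  1  2  2  2  2  3  3  3  3
 K  0  1  2  2  2  2  3  3  3  3
 H  0  1  2  3  3  3  3  4  4  4
 H  0  1  2  3  4  4  4  4  5  5
 K  0  1  2  3  4  4  4  4  5  5
 G  0  1  2  3  4  5  5  5  5  5
 K  0  1  2  3  4  5  5  5  5  5
dp[10][9] = 5. One LCS (by backtracking along matches): GGRHH.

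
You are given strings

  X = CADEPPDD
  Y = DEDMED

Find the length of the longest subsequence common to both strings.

4

Taking D (X #3, Y #1) → E (X #4, Y #2) → D (X #7, Y #3) → D (X #8, Y #6) gives a common subsequence of length 4. The LCS DP gives dp[8][6] = 4, so this is optimal.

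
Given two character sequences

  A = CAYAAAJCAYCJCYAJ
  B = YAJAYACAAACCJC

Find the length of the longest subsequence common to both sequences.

9

Pick A [2,4]; then Y [3,5]; then A [4,8]; then A [5,9]; then A [6,10]; then C [8,11]; then C [11,12]; then J [12,13]; then C [13,14]; all 9 characters appear in both, in order. Since dp[16][14] = 9, nothing longer is possible.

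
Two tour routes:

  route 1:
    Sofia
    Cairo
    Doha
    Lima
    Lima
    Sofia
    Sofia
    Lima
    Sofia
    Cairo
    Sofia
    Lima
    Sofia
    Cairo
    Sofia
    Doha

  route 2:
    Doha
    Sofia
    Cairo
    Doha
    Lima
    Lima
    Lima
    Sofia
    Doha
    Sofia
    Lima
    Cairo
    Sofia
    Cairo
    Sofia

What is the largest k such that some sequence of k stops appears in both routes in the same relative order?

Pick Sofia (route 1 #1, route 2 #2), Cairo (route 1 #2, route 2 #3), Doha (route 1 #3, route 2 #4), Lima (route 1 #4, route 2 #6), Lima (route 1 #5, route 2 #7), Sofia (route 1 #6, route 2 #8), Sofia (route 1 #7, route 2 #10), Lima (route 1 #8, route 2 #11), Cairo (route 1 #10, route 2 #12), Sofia (route 1 #13, route 2 #13), Cairo (route 1 #14, route 2 #14), Sofia (route 1 #15, route 2 #15); all 12 stops appear in both, in order. Since dp[16][15] = 12, nothing longer is possible.

12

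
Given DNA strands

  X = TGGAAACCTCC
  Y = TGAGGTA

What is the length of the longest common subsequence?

Taking T (X #1, Y #1), G (X #2, Y #4), G (X #3, Y #5), A (X #6, Y #7) gives a common subsequence of length 4. dp[11][7] = 4 confirms this is the maximum.

4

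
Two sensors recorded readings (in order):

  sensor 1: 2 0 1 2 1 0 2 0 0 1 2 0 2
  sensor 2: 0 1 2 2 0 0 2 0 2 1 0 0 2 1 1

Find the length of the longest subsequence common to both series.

9

Taking 0 at sensor 1[2]=sensor 2[1], then 1 at sensor 1[3]=sensor 2[2], then 2 at sensor 1[4]=sensor 2[4], then 0 at sensor 1[6]=sensor 2[6], then 2 at sensor 1[7]=sensor 2[7], then 0 at sensor 1[8]=sensor 2[8], then 0 at sensor 1[9]=sensor 2[11], then 0 at sensor 1[12]=sensor 2[12], then 2 at sensor 1[13]=sensor 2[13] gives a common subsequence of length 9, and the DP table's final entry dp[13][15] is also 9, so no common subsequence is longer.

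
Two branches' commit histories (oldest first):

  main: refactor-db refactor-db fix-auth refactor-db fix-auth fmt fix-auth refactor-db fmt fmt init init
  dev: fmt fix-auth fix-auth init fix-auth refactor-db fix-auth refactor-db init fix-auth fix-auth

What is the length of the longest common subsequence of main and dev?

Pick refactor-db at main[2]=dev[6] → fix-auth at main[3]=dev[7] → refactor-db at main[4]=dev[8] → fix-auth at main[5]=dev[10] → fix-auth at main[7]=dev[11]; all 5 commits appear in both, in order. Since dp[12][11] = 5, nothing longer is possible.

5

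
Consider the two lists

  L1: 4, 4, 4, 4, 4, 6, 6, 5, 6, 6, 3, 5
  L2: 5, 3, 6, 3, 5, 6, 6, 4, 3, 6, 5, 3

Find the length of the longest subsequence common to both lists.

6

Let dp[i][j] be the LCS length of the first i values of L1 and the first j values of L2. dp[i][j] = dp[i-1][j-1]+1 when the i-th and j-th values match, else max(dp[i-1][j], dp[i][j-1]).
    ·  5  3  6  3  5  6  6  4  3  6  5  3
 ·  0  0  0  0  0  0  0  0  0  0  0  0  0
 4  0  0  0  0  0  0  0  0  1  1  1  1  1
 4  0  0  0  0  0  0  0  0  1  1  1  1  1
 4  0  0  0  0  0  0  0  0  1  1  1  1  1
 4  0  0  0  0  0  0  0  0  1  1  1  1  1
 4  0  0  0  0  0  0  0  0  1  1  1  1  1
 6  0  0  0  1  1  1  1  1  1  1  2  2  2
 6  0  0  0  1  1  1  2  2  2  2  2  2  2
 5  0  1  1  1  1  2  2  2  2  2  2  3  3
 6  0  1  1  2  2  2  3  3  3  3  3  3  3
 6  0  1  1  2  2  2  3  4  4  4  4  4  4
 3  0  1  2  2  3  3  3  4  4  5  5  5  5
 5  0  1  2  2  3  4  4  4  4  5  5  6  6
dp[12][12] = 6. One LCS (by backtracking along matches): 6, 5, 6, 6, 3, 5.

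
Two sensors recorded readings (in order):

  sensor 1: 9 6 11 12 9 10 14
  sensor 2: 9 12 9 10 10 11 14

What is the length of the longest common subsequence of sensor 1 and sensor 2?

5

Pick 9 [1,1] → 12 [4,2] → 9 [5,3] → 10 [6,5] → 14 [7,7]; all 5 values appear in both, in order, and the DP table's final entry dp[7][7] is also 5, so no common subsequence is longer.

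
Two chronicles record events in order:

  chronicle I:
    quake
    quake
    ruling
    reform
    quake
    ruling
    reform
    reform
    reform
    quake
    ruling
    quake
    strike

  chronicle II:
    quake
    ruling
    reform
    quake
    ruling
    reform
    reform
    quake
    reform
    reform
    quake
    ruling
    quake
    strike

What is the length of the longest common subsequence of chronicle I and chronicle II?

Pick quake at chronicle I[2]=chronicle II[1], then ruling at chronicle I[3]=chronicle II[2], then reform at chronicle I[4]=chronicle II[3], then quake at chronicle I[5]=chronicle II[4], then ruling at chronicle I[6]=chronicle II[5], then reform at chronicle I[7]=chronicle II[7], then reform at chronicle I[8]=chronicle II[9], then reform at chronicle I[9]=chronicle II[10], then quake at chronicle I[10]=chronicle II[11], then ruling at chronicle I[11]=chronicle II[12], then quake at chronicle I[12]=chronicle II[13], then strike at chronicle I[13]=chronicle II[14]; all 12 events appear in both, in order. The LCS DP gives dp[13][14] = 12, so this is optimal.

12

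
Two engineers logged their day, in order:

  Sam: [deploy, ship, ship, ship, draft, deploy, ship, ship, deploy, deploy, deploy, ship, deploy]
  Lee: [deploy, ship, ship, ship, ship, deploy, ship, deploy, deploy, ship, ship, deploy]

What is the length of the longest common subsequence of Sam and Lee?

10

Taking deploy (Sam #1, Lee #1), ship (Sam #2, Lee #3), ship (Sam #3, Lee #4), ship (Sam #4, Lee #5), deploy (Sam #6, Lee #6), ship (Sam #8, Lee #7), deploy (Sam #9, Lee #8), deploy (Sam #10, Lee #9), ship (Sam #12, Lee #11), deploy (Sam #13, Lee #12) gives a common subsequence of length 10. dp[13][12] = 10 confirms this is the maximum.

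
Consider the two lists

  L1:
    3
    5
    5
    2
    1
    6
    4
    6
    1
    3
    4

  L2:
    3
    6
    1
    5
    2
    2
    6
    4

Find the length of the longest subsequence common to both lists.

Let dp[i][j] be the LCS length of the first i values of L1 and the first j values of L2. dp[i][j] = dp[i-1][j-1]+1 when the i-th and j-th values match, else max(dp[i-1][j], dp[i][j-1]).
    ·  3  6  1  5  2  2  6  4
 ·  0  0  0  0  0  0  0  0  0
 3  0  1  1  1  1  1  1  1  1
 5  0  1  1  1  2  2  2  2  2
 5  0  1  1  1  2  2  2  2  2
 2  0  1  1  1  2  3  3  3  3
 1  0  1  1  2  2  3  3  3  3
 6  0  1  2  2  2  3  3  4  4
 4  0  1  2  2  2  3  3  4  5
 6  0  1  2  2  2  3  3  4  5
 1  0  1  2  3  3  3  3  4  5
 3  0  1  2  3  3  3  3  4  5
 4  0  1  2  3  3  3  3  4  5
dp[11][8] = 5. One LCS (by backtracking along matches): 3, 5, 2, 6, 4.

5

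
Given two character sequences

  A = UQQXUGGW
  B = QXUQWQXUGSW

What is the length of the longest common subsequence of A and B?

Let dp[i][j] be the LCS length of the first i characters of A and the first j characters of B. dp[i][j] = dp[i-1][j-1]+1 when the i-th and j-th characters match, else max(dp[i-1][j], dp[i][j-1]).
    ·  Q  X  U  Q  W  Q  X  U  G  S  W
 ·  0  0  0  0  0  0  0  0  0  0  0  0
 U  0  0  0  1  1  1  1  1  1  1  1  1
 Q  0  1  1  1  2  2  2  2  2  2  2  2
 Q  0  1  1  1  2  2  3  3  3  3  3  3
 X  0  1  2  2  2  2  3  4  4  4  4  4
 U  0  1  2  3  3  3  3  4  5  5  5  5
 G  0  1  2  3  3  3  3  4  5  6  6  6
 G  0  1  2  3  3  3  3  4  5  6  6  6
 W  0  1  2  3  3  4  4  4  5  6  6  7
dp[8][11] = 7. One LCS (by backtracking along matches): UQQXUGW.

7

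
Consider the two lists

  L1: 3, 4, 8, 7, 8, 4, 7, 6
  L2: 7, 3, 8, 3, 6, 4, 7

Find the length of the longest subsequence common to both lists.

4

Let dp[i][j] be the LCS length of the first i values of L1 and the first j values of L2. dp[i][j] = dp[i-1][j-1]+1 when the i-th and j-th values match, else max(dp[i-1][j], dp[i][j-1]).
    ·  7  3  8  3  6  4  7
 ·  0  0  0  0  0  0  0  0
 3  0  0  1  1  1  1  1  1
 4  0  0  1  1  1  1  2  2
 8  0  0  1  2  2  2  2  2
 7  0  1  1  2  2  2  2  3
 8  0  1  1  2  2  2  2  3
 4  0  1  1  2  2  2  3  3
 7  0  1  1  2  2  2  3  4
 6  0  1  1  2  2  3  3  4
dp[8][7] = 4. One LCS (by backtracking along matches): 3, 8, 4, 7.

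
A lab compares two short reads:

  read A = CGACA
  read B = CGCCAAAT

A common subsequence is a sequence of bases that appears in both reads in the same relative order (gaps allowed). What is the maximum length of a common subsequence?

4

Let dp[i][j] be the LCS length of the first i bases of read A and the first j bases of read B. dp[i][j] = dp[i-1][j-1]+1 when the i-th and j-th bases match, else max(dp[i-1][j], dp[i][j-1]).
    ·  C  G  C  C  A  A  A  T
 ·  0  0  0  0  0  0  0  0  0
 C  0  1  1  1  1  1  1  1  1
 G  0  1  2  2  2  2  2  2  2
 A  0  1  2  2  2  3  3  3  3
 C  0  1  2  3  3  3  3  3  3
 A  0  1  2  3  3  4  4  4  4
dp[5][8] = 4. One LCS (by backtracking along matches): CGAA.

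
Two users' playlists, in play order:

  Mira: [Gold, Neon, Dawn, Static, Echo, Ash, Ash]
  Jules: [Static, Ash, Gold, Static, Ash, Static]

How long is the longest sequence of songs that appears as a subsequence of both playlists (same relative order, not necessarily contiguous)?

Pick Gold at Mira[1]=Jules[3]; then Static at Mira[4]=Jules[4]; then Ash at Mira[6]=Jules[5]; all 3 songs appear in both, in order. Since dp[7][6] = 3, nothing longer is possible.

3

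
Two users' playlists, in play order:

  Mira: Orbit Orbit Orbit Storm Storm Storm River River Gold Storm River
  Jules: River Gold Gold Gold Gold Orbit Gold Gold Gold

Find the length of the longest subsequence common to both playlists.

2

Pick Orbit [1,6] → Gold [9,9]; all 2 songs appear in both, in order. Since dp[11][9] = 2, nothing longer is possible.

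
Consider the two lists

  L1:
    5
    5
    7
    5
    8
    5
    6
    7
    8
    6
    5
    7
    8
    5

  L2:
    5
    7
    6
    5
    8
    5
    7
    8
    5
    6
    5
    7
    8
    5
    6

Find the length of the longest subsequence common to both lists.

12

Taking 5 [2,1]; then 7 [3,2]; then 5 [4,4]; then 8 [5,5]; then 5 [6,6]; then 7 [8,7]; then 8 [9,8]; then 6 [10,10]; then 5 [11,11]; then 7 [12,12]; then 8 [13,13]; then 5 [14,14] gives a common subsequence of length 12, and the DP table's final entry dp[14][15] is also 12, so no common subsequence is longer.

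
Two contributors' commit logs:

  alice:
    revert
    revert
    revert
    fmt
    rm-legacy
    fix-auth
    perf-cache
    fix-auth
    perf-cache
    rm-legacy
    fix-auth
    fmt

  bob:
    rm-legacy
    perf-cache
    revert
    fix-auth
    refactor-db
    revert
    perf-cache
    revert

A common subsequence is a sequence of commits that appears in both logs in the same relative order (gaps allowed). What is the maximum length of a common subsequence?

4

Match rm-legacy [5,1], perf-cache [7,2], fix-auth [8,4], perf-cache [9,7] — 4 commits in the same relative order in both. Since dp[12][8] = 4, nothing longer is possible.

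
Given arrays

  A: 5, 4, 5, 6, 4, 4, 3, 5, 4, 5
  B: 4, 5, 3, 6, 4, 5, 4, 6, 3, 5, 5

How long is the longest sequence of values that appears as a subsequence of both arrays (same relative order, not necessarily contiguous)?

Match 4 (A #2, B #1), 5 (A #3, B #2), 6 (A #4, B #4), 4 (A #5, B #5), 4 (A #6, B #7), 3 (A #7, B #9), 5 (A #8, B #10), 5 (A #10, B #11) — 8 values in the same relative order in both. Since dp[10][11] = 8, nothing longer is possible.

8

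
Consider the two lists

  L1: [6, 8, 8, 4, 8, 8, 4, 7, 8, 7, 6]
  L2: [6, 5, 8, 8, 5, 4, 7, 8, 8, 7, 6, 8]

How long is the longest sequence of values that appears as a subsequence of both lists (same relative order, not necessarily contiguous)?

Let dp[i][j] be the LCS length of the first i values of L1 and the first j values of L2. dp[i][j] = dp[i-1][j-1]+1 when the i-th and j-th values match, else max(dp[i-1][j], dp[i][j-1]).
    ·  6  5  8  8  5  4  7  8  8  7  6  8
 ·  0  0  0  0  0  0  0  0  0  0  0  0  0
 6  0  1  1  1  1  1  1  1  1  1  1  1  1
 8  0  1  1  2  2  2  2  2  2  2  2  2  2
 8  0  1  1  2  3  3  3  3  3  3  3  3  3
 4  0  1  1  2  3  3  4  4  4  4  4  4  4
 8  0  1  1  2  3  3  4  4  5  5  5  5  5
 8  0  1  1  2  3  3  4  4  5  6  6  6  6
 4  0  1  1  2  3  3  4  4  5  6  6  6  6
 7  0  1  1  2  3  3  4  5  5  6  7  7  7
 8  0  1  1  2  3  3  4  5  6  6  7  7  8
 7  0  1  1  2  3  3  4  5  6  6  7  7  8
 6  0  1  1  2  3  3  4  5  6  6  7  8  8
dp[11][12] = 8. One LCS (by backtracking along matches): 6, 8, 8, 4, 8, 8, 7, 8.

8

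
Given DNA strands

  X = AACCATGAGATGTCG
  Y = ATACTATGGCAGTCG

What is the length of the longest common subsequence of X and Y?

Taking A at X[1]=Y[1] → A at X[2]=Y[3] → C at X[3]=Y[4] → A at X[5]=Y[6] → T at X[6]=Y[7] → G at X[7]=Y[8] → G at X[9]=Y[9] → A at X[10]=Y[11] → G at X[12]=Y[12] → T at X[13]=Y[13] → C at X[14]=Y[14] → G at X[15]=Y[15] gives a common subsequence of length 12, and the DP table's final entry dp[15][15] is also 12, so no common subsequence is longer.

12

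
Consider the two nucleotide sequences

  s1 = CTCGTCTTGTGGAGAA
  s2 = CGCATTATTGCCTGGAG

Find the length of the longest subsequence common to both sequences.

11

Taking C [1,3]; then T [2,5]; then T [5,6]; then T [7,8]; then T [8,9]; then G [9,10]; then T [10,13]; then G [11,14]; then G [12,15]; then A [13,16]; then G [14,17] gives a common subsequence of length 11, and the DP table's final entry dp[16][17] is also 11, so no common subsequence is longer.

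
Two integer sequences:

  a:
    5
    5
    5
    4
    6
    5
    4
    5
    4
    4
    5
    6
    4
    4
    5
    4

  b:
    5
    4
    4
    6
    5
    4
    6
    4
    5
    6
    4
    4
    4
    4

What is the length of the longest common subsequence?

Match 5 [1,1], 4 [4,3], 6 [5,4], 5 [6,5], 4 [7,6], 4 [10,8], 5 [11,9], 6 [12,10], 4 [13,12], 4 [14,13], 4 [16,14] — 11 values in the same relative order in both. The LCS DP gives dp[16][14] = 11, so this is optimal.

11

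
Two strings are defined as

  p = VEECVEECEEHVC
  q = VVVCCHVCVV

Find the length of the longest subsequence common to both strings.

6

Match V at p[1]=q[3], then C at p[4]=q[4], then C at p[8]=q[5], then H at p[11]=q[6], then V at p[12]=q[7], then C at p[13]=q[8] — 6 characters in the same relative order in both. The LCS DP gives dp[13][10] = 6, so this is optimal.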